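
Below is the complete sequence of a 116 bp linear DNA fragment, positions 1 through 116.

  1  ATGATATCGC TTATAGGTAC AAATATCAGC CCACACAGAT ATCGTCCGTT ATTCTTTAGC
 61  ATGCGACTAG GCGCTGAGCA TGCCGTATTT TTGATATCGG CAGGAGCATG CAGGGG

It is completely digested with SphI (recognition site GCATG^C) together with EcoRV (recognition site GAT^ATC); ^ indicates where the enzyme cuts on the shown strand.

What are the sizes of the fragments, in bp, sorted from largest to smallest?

SphI sites (GCATGC) start at positions 59, 78, 106.
SphI cuts after base 5 of each site (before the last base), so after positions 63, 82, 110.
EcoRV sites (GATATC) start at positions 3, 38, 93.
EcoRV cuts after base 3 of each site, so after positions 5, 40, 95.
Combined cut positions: 5, 40, 63, 82, 95, 110.
Linear molecule, 6 cuts → 7 fragments:
  1–5 → 5 bp
  6–40 → 35 bp
  41–63 → 23 bp
  64–82 → 19 bp
  83–95 → 13 bp
  96–110 → 15 bp
  111–116 → 6 bp
Sorted largest to smallest: 35, 23, 19, 15, 13, 6, 5 bp.

35, 23, 19, 15, 13, 6, 5 bp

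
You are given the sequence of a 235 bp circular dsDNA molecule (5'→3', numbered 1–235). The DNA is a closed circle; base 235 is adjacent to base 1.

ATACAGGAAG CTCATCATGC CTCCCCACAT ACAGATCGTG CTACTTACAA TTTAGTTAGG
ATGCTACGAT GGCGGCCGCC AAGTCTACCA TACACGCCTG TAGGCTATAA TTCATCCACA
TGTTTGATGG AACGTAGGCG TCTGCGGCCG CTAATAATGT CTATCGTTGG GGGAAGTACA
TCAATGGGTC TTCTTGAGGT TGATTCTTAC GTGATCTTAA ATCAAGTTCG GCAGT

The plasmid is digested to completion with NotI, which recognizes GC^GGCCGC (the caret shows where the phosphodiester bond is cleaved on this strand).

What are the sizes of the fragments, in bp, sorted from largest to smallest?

NotI sites (GCGGCCGC) start at positions 72, 144.
NotI cuts after base 2 of each site, so after positions 73, 145.
Circular molecule, 2 cuts → 2 fragments:
  74–145 → 72 bp
  146–235 then 1–73 → 90 + 73 = 163 bp
Sorted largest to smallest: 163, 72 bp.

163, 72 bp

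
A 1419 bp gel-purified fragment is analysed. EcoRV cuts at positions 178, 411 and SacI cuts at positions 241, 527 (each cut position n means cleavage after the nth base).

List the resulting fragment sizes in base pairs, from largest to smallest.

892, 178, 170, 116, 63 bp

Combined cut positions (sorted): 178, 241, 411, 527.
Linear molecule, 4 cuts → 5 fragments:
  178 − 0 = 178 bp
  241 − 178 = 63 bp
  411 − 241 = 170 bp
  527 − 411 = 116 bp
  1419 − 527 = 892 bp
Sorted largest to smallest: 892, 178, 170, 116, 63 bp.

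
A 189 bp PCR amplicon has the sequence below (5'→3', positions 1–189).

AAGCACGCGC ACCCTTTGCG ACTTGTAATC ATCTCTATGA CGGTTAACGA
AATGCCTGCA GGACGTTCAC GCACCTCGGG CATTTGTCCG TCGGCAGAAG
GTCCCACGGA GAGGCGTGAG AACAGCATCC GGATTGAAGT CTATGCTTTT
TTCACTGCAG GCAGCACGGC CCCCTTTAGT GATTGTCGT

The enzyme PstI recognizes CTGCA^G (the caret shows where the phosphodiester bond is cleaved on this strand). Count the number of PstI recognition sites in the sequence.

CTGCAG occurs starting at positions 56, 155.
PstI cuts at 2 sites.

2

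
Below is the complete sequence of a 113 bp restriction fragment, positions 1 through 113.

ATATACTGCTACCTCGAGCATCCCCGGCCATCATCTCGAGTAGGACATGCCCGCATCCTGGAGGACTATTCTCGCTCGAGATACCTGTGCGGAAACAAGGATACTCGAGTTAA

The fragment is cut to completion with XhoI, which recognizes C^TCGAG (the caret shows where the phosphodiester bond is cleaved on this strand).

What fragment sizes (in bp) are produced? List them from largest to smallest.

XhoI sites (CTCGAG) start at positions 13, 35, 75, 104.
XhoI cuts after the first base of each site, so after positions 13, 35, 75, 104.
Linear molecule, 4 cuts → 5 fragments:
  1–13 → 13 bp
  14–35 → 22 bp
  36–75 → 40 bp
  76–104 → 29 bp
  105–113 → 9 bp
Sorted largest to smallest: 40, 29, 22, 13, 9 bp.

40, 29, 22, 13, 9 bp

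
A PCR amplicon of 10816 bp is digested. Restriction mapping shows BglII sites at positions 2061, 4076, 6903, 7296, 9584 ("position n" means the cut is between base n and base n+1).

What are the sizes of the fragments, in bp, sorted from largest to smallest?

Linear molecule, 5 cuts → 6 fragments:
  2061 − 0 = 2061 bp
  4076 − 2061 = 2015 bp
  6903 − 4076 = 2827 bp
  7296 − 6903 = 393 bp
  9584 − 7296 = 2288 bp
  10816 − 9584 = 1232 bp
Sorted largest to smallest: 2827, 2288, 2061, 2015, 1232, 393 bp.

2827, 2288, 2061, 2015, 1232, 393 bp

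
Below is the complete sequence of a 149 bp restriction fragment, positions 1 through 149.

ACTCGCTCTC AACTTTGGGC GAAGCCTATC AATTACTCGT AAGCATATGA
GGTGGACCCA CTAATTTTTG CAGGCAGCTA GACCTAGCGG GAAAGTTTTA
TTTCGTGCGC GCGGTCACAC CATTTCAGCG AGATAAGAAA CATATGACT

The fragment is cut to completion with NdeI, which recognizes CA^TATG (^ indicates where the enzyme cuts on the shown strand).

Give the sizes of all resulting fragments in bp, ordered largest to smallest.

NdeI sites (CATATG) start at positions 44, 141.
NdeI cuts after base 2 of each site, so after positions 45, 142.
Linear molecule, 2 cuts → 3 fragments:
  1–45 → 45 bp
  46–142 → 97 bp
  143–149 → 7 bp
Sorted largest to smallest: 97, 45, 7 bp.

97, 45, 7 bp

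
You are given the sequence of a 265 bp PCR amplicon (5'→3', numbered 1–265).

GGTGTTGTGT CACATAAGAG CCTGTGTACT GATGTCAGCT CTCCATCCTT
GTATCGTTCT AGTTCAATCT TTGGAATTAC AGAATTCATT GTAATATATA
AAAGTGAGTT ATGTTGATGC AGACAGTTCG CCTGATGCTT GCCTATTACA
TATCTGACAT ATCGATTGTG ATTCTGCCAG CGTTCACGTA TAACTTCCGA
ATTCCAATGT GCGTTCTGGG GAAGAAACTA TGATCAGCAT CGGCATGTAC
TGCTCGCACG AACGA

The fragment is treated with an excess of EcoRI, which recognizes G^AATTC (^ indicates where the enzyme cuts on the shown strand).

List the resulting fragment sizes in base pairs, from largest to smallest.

EcoRI sites (GAATTC) start at positions 82, 199.
EcoRI cuts after the first base of each site, so after positions 82, 199.
Linear molecule, 2 cuts → 3 fragments:
  1–82 → 82 bp
  83–199 → 117 bp
  200–265 → 66 bp
Sorted largest to smallest: 117, 82, 66 bp.

117, 82, 66 bp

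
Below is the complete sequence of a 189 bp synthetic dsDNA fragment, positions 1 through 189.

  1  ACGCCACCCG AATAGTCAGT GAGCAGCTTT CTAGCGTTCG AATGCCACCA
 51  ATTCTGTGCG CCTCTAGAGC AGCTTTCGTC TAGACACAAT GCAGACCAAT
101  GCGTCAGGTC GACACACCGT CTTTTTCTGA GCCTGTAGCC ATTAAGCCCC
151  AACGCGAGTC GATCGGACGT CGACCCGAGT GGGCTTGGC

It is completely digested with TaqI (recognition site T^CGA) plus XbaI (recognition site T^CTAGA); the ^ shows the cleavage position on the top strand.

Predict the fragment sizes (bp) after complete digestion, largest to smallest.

TaqI sites (TCGA) start at positions 38, 109, 159, 170.
TaqI cuts after the first base of each site, so after positions 38, 109, 159, 170.
XbaI sites (TCTAGA) start at positions 63, 79.
XbaI cuts after the first base of each site, so after positions 63, 79.
Combined cut positions: 38, 63, 79, 109, 159, 170.
Linear molecule, 6 cuts → 7 fragments:
  1–38 → 38 bp
  39–63 → 25 bp
  64–79 → 16 bp
  80–109 → 30 bp
  110–159 → 50 bp
  160–170 → 11 bp
  171–189 → 19 bp
Sorted largest to smallest: 50, 38, 30, 25, 19, 16, 11 bp.

50, 38, 30, 25, 19, 16, 11 bp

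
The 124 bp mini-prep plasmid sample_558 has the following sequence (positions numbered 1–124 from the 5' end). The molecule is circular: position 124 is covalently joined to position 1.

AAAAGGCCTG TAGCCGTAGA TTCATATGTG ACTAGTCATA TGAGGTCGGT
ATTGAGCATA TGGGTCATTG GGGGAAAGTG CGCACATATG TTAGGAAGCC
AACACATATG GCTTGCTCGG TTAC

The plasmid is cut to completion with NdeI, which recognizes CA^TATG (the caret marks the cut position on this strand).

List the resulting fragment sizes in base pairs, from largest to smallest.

42, 28, 20, 20, 14 bp

NdeI sites (CATATG) start at positions 23, 37, 57, 85, 105.
NdeI cuts after base 2 of each site, so after positions 24, 38, 58, 86, 106.
Circular molecule, 5 cuts → 5 fragments:
  25–38 → 14 bp
  39–58 → 20 bp
  59–86 → 28 bp
  87–106 → 20 bp
  107–124 then 1–24 → 18 + 24 = 42 bp
Sorted largest to smallest: 42, 28, 20, 20, 14 bp.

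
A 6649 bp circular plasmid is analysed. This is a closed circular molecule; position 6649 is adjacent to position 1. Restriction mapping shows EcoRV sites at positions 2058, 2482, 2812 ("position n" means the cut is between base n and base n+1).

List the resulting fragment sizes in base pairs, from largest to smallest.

Circular molecule, 3 cuts → 3 fragments:
  2482 − 2058 = 424 bp
  2812 − 2482 = 330 bp
  wrap: 6649 − 2812 + 2058 = 5895 bp
Sorted largest to smallest: 5895, 424, 330 bp.

5895, 424, 330 bp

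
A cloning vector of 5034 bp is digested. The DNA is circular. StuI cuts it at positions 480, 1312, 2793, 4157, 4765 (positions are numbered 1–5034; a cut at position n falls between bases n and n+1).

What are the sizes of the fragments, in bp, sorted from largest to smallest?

1481, 1364, 832, 749, 608 bp

Circular molecule, 5 cuts → 5 fragments:
  1312 − 480 = 832 bp
  2793 − 1312 = 1481 bp
  4157 − 2793 = 1364 bp
  4765 − 4157 = 608 bp
  wrap: 5034 − 4765 + 480 = 749 bp
Sorted largest to smallest: 1481, 1364, 832, 749, 608 bp.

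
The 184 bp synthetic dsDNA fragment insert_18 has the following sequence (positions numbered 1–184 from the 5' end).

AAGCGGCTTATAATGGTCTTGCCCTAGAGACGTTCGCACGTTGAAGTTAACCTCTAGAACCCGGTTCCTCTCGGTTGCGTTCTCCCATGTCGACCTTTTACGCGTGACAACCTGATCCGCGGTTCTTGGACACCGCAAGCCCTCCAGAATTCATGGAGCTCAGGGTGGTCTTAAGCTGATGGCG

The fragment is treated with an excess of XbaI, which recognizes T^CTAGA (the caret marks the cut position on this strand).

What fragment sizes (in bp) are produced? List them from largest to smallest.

The XbaI site (TCTAGA) starts at position 53.
XbaI cuts after the first base of each site, so after position 53.
Linear molecule, 1 cut → 2 fragments:
  1–53 → 53 bp
  54–184 → 131 bp
Sorted largest to smallest: 131, 53 bp.

131, 53 bp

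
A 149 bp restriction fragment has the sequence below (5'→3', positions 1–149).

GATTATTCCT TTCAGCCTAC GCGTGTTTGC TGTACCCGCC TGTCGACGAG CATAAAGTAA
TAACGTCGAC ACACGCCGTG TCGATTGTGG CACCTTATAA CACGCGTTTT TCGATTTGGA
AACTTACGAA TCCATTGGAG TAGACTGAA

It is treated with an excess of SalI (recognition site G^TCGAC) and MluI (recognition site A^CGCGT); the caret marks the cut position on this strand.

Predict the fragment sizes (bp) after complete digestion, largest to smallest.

SalI sites (GTCGAC) start at positions 42, 65.
SalI cuts after the first base of each site, so after positions 42, 65.
MluI sites (ACGCGT) start at positions 19, 102.
MluI cuts after the first base of each site, so after positions 19, 102.
Combined cut positions: 19, 42, 65, 102.
Linear molecule, 4 cuts → 5 fragments:
  1–19 → 19 bp
  20–42 → 23 bp
  43–65 → 23 bp
  66–102 → 37 bp
  103–149 → 47 bp
Sorted largest to smallest: 47, 37, 23, 23, 19 bp.

47, 37, 23, 23, 19 bp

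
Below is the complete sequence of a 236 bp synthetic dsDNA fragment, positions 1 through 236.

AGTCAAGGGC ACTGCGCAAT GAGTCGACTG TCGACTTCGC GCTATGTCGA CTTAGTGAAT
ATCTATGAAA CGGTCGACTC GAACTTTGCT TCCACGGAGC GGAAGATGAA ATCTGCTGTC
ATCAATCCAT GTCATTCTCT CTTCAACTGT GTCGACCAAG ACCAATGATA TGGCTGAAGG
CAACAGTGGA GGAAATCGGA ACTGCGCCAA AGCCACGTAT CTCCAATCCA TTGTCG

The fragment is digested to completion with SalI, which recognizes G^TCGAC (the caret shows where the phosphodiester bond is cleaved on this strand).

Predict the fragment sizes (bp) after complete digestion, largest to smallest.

SalI sites (GTCGAC) start at positions 23, 30, 46, 73, 151.
SalI cuts after the first base of each site, so after positions 23, 30, 46, 73, 151.
Linear molecule, 5 cuts → 6 fragments:
  1–23 → 23 bp
  24–30 → 7 bp
  31–46 → 16 bp
  47–73 → 27 bp
  74–151 → 78 bp
  152–236 → 85 bp
Sorted largest to smallest: 85, 78, 27, 23, 16, 7 bp.

85, 78, 27, 23, 16, 7 bp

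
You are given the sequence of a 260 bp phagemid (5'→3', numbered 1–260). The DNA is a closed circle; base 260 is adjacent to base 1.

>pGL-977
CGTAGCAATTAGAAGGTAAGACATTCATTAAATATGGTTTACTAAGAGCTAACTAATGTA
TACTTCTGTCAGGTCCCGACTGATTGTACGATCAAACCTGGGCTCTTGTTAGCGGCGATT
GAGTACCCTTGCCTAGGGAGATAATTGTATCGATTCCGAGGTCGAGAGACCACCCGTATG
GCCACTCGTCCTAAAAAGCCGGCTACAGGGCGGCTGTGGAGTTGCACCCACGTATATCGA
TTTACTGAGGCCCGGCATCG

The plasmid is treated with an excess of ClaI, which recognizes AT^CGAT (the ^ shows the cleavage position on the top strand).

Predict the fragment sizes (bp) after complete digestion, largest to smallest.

173, 87 bp

ClaI sites (ATCGAT) start at positions 149, 236.
ClaI cuts after base 2 of each site, so after positions 150, 237.
Circular molecule, 2 cuts → 2 fragments:
  151–237 → 87 bp
  238–260 then 1–150 → 23 + 150 = 173 bp
Sorted largest to smallest: 173, 87 bp.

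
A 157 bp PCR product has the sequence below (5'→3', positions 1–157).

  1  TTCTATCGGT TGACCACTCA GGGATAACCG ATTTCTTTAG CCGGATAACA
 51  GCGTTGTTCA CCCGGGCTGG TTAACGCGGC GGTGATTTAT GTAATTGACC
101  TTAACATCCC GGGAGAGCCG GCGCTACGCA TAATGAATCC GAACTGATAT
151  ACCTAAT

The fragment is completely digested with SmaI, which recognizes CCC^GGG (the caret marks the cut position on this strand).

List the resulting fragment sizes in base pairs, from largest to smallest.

63, 47, 47 bp

SmaI sites (CCCGGG) start at positions 61, 108.
SmaI cuts after base 3 of each site, so after positions 63, 110.
Linear molecule, 2 cuts → 3 fragments:
  1–63 → 63 bp
  64–110 → 47 bp
  111–157 → 47 bp
Sorted largest to smallest: 63, 47, 47 bp.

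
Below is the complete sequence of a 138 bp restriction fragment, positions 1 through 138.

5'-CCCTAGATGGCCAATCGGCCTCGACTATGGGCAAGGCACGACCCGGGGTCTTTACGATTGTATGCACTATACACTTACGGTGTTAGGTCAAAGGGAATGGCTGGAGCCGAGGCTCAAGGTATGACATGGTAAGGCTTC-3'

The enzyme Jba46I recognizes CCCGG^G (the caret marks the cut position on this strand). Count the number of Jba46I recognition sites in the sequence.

CCCGGG occurs starting at position 42.
Jba46I cuts at 1 site.

1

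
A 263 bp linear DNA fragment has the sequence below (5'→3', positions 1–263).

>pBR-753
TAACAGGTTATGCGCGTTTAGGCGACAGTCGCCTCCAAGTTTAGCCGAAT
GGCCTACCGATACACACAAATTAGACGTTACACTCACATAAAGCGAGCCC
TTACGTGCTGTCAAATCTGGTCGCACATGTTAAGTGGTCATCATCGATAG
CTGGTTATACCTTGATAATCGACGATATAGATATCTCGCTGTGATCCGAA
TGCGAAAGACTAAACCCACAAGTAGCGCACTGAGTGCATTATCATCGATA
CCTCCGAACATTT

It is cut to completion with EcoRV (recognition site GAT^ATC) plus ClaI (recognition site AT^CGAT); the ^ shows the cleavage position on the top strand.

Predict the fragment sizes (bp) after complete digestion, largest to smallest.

The EcoRV site (GATATC) starts at position 180.
EcoRV cuts after base 3 of each site, so after position 182.
ClaI sites (ATCGAT) start at positions 143, 244.
ClaI cuts after base 2 of each site, so after positions 144, 245.
Combined cut positions: 144, 182, 245.
Linear molecule, 3 cuts → 4 fragments:
  1–144 → 144 bp
  145–182 → 38 bp
  183–245 → 63 bp
  246–263 → 18 bp
Sorted largest to smallest: 144, 63, 38, 18 bp.

144, 63, 38, 18 bp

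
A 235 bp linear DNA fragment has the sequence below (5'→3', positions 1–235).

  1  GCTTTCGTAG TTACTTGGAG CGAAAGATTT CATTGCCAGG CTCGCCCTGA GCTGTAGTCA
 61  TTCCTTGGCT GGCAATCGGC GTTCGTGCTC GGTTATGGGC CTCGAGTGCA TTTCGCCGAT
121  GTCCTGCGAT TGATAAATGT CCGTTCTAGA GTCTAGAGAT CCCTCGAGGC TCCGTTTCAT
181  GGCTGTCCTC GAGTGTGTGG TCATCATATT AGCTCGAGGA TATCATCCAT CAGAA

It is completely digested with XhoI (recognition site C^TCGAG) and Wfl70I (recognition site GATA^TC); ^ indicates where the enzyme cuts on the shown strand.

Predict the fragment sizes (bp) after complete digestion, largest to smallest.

101, 62, 25, 25, 13, 9 bp

XhoI sites (CTCGAG) start at positions 101, 163, 188, 213.
XhoI cuts after the first base of each site, so after positions 101, 163, 188, 213.
The Wfl70I site (GATATC) starts at position 219.
Wfl70I cuts after base 4 of each site, so after position 222.
Combined cut positions: 101, 163, 188, 213, 222.
Linear molecule, 5 cuts → 6 fragments:
  1–101 → 101 bp
  102–163 → 62 bp
  164–188 → 25 bp
  189–213 → 25 bp
  214–222 → 9 bp
  223–235 → 13 bp
Sorted largest to smallest: 101, 62, 25, 25, 13, 9 bp.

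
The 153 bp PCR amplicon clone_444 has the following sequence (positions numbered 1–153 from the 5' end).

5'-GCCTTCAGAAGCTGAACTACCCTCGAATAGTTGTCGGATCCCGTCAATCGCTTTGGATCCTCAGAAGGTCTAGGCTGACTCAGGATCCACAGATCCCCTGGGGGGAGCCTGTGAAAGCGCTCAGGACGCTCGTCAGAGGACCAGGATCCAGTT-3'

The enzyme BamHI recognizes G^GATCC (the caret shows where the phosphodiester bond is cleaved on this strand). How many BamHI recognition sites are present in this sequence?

GGATCC occurs starting at positions 36, 55, 83, 144.
BamHI cuts at 4 sites.

4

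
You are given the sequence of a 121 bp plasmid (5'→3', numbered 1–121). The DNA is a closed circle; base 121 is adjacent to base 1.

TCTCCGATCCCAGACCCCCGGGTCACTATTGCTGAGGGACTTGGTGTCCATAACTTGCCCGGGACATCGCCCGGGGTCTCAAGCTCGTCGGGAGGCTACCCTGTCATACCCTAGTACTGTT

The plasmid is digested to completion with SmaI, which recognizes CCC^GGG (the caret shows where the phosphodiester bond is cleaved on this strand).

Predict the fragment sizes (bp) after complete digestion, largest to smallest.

68, 41, 12 bp

SmaI sites (CCCGGG) start at positions 17, 58, 70.
SmaI cuts after base 3 of each site, so after positions 19, 60, 72.
Circular molecule, 3 cuts → 3 fragments:
  20–60 → 41 bp
  61–72 → 12 bp
  73–121 then 1–19 → 49 + 19 = 68 bp
Sorted largest to smallest: 68, 41, 12 bp.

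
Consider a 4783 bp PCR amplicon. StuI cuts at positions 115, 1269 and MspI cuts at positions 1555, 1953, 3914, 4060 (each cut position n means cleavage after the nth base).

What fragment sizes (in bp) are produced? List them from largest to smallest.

1961, 1154, 723, 398, 286, 146, 115 bp

Combined cut positions (sorted): 115, 1269, 1555, 1953, 3914, 4060.
Linear molecule, 6 cuts → 7 fragments:
  115 − 0 = 115 bp
  1269 − 115 = 1154 bp
  1555 − 1269 = 286 bp
  1953 − 1555 = 398 bp
  3914 − 1953 = 1961 bp
  4060 − 3914 = 146 bp
  4783 − 4060 = 723 bp
Sorted largest to smallest: 1961, 1154, 723, 398, 286, 146, 115 bp.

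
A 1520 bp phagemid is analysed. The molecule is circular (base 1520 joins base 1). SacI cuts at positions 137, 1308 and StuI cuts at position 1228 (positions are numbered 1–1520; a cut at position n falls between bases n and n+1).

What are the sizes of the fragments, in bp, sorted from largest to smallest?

Combined cut positions (sorted): 137, 1228, 1308.
Circular molecule, 3 cuts → 3 fragments:
  1228 − 137 = 1091 bp
  1308 − 1228 = 80 bp
  wrap: 1520 − 1308 + 137 = 349 bp
Sorted largest to smallest: 1091, 349, 80 bp.

1091, 349, 80 bp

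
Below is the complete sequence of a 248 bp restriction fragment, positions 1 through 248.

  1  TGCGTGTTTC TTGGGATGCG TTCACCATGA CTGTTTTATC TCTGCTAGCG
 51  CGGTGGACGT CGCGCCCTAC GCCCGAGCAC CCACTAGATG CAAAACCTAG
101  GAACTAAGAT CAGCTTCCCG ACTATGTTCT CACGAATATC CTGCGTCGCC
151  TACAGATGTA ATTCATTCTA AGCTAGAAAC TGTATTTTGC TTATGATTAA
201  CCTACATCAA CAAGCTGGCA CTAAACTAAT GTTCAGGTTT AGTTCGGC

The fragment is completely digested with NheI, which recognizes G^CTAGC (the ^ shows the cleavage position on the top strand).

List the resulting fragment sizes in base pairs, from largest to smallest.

The NheI site (GCTAGC) starts at position 44.
NheI cuts after the first base of each site, so after position 44.
Linear molecule, 1 cut → 2 fragments:
  1–44 → 44 bp
  45–248 → 204 bp
Sorted largest to smallest: 204, 44 bp.

204, 44 bp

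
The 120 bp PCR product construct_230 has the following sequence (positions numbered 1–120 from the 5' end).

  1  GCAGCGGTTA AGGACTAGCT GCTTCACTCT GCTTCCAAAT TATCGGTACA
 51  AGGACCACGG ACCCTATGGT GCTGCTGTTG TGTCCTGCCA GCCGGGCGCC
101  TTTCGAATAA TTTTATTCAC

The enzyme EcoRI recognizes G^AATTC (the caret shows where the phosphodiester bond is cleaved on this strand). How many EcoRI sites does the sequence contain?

No occurrence of GAATTC is present in the sequence.
EcoRI does not cut: 0 sites.

0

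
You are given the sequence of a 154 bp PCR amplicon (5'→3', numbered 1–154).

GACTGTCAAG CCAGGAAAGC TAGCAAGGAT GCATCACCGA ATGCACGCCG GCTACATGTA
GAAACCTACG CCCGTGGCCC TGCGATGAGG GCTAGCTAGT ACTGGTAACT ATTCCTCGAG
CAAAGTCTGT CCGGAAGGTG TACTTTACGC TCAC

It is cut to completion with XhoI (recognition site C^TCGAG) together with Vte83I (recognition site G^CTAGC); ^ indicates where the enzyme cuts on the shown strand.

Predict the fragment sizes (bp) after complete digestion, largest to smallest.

The XhoI site (CTCGAG) starts at position 115.
XhoI cuts after the first base of each site, so after position 115.
Vte83I sites (GCTAGC) start at positions 19, 91.
Vte83I cuts after the first base of each site, so after positions 19, 91.
Combined cut positions: 19, 91, 115.
Linear molecule, 3 cuts → 4 fragments:
  1–19 → 19 bp
  20–91 → 72 bp
  92–115 → 24 bp
  116–154 → 39 bp
Sorted largest to smallest: 72, 39, 24, 19 bp.

72, 39, 24, 19 bp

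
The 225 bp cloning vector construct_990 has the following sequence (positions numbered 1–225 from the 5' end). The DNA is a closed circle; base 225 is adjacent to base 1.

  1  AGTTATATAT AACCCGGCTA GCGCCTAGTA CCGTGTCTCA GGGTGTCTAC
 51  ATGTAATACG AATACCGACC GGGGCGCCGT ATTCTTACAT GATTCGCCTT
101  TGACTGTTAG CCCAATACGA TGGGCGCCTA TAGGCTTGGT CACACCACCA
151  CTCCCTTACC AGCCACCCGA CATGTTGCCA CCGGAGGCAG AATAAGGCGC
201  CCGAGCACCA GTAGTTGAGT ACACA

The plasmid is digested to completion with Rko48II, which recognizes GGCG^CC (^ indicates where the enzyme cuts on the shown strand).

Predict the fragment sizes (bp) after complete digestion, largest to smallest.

Rko48II sites (GGCGCC) start at positions 73, 123, 196.
Rko48II cuts after base 4 of each site, so after positions 76, 126, 199.
Circular molecule, 3 cuts → 3 fragments:
  77–126 → 50 bp
  127–199 → 73 bp
  200–225 then 1–76 → 26 + 76 = 102 bp
Sorted largest to smallest: 102, 73, 50 bp.

102, 73, 50 bp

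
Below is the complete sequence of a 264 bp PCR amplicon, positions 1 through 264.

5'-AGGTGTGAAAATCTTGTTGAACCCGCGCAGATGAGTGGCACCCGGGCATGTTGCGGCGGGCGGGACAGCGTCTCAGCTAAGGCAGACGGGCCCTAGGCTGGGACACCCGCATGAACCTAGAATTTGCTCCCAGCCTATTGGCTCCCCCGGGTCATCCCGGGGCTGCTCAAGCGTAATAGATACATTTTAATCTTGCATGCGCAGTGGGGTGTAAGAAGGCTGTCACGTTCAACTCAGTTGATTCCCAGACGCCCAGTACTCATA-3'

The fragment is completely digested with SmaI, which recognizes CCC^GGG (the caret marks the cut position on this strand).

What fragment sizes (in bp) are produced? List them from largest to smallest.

106, 105, 43, 10 bp

SmaI sites (CCCGGG) start at positions 41, 146, 156.
SmaI cuts after base 3 of each site, so after positions 43, 148, 158.
Linear molecule, 3 cuts → 4 fragments:
  1–43 → 43 bp
  44–148 → 105 bp
  149–158 → 10 bp
  159–264 → 106 bp
Sorted largest to smallest: 106, 105, 43, 10 bp.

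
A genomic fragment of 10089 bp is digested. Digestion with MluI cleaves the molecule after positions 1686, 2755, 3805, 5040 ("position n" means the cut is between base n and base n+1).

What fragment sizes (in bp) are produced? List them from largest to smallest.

Linear molecule, 4 cuts → 5 fragments:
  1686 − 0 = 1686 bp
  2755 − 1686 = 1069 bp
  3805 − 2755 = 1050 bp
  5040 − 3805 = 1235 bp
  10089 − 5040 = 5049 bp
Sorted largest to smallest: 5049, 1686, 1235, 1069, 1050 bp.

5049, 1686, 1235, 1069, 1050 bp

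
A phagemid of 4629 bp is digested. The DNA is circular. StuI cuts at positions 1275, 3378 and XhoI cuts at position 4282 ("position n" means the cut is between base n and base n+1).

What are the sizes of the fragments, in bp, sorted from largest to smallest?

Combined cut positions (sorted): 1275, 3378, 4282.
Circular molecule, 3 cuts → 3 fragments:
  3378 − 1275 = 2103 bp
  4282 − 3378 = 904 bp
  wrap: 4629 − 4282 + 1275 = 1622 bp
Sorted largest to smallest: 2103, 1622, 904 bp.

2103, 1622, 904 bp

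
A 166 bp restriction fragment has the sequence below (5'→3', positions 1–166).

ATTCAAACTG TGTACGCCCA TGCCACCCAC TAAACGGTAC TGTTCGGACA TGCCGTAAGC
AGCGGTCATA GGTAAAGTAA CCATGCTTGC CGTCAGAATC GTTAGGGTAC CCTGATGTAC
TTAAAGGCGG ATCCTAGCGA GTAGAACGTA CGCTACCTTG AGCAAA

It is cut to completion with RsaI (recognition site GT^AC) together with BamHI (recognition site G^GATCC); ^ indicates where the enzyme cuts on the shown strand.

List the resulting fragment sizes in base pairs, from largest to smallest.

RsaI sites (GTAC) start at positions 12, 37, 107, 117, 148.
RsaI cuts after base 2 of each site, so after positions 13, 38, 108, 118, 149.
The BamHI site (GGATCC) starts at position 129.
BamHI cuts after the first base of each site, so after position 129.
Combined cut positions: 13, 38, 108, 118, 129, 149.
Linear molecule, 6 cuts → 7 fragments:
  1–13 → 13 bp
  14–38 → 25 bp
  39–108 → 70 bp
  109–118 → 10 bp
  119–129 → 11 bp
  130–149 → 20 bp
  150–166 → 17 bp
Sorted largest to smallest: 70, 25, 20, 17, 13, 11, 10 bp.

70, 25, 20, 17, 13, 11, 10 bp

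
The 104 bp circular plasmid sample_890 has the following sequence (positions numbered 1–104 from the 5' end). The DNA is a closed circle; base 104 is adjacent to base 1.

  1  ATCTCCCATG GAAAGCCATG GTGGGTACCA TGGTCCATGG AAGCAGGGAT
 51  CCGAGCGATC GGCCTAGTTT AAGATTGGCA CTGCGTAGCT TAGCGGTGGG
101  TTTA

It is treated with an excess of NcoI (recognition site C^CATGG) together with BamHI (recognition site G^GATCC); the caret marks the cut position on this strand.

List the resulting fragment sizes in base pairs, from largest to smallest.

NcoI sites (CCATGG) start at positions 6, 16, 28, 35.
NcoI cuts after the first base of each site, so after positions 6, 16, 28, 35.
The BamHI site (GGATCC) starts at position 47.
BamHI cuts after the first base of each site, so after position 47.
Combined cut positions: 6, 16, 28, 35, 47.
Circular molecule, 5 cuts → 5 fragments:
  7–16 → 10 bp
  17–28 → 12 bp
  29–35 → 7 bp
  36–47 → 12 bp
  48–104 then 1–6 → 57 + 6 = 63 bp
Sorted largest to smallest: 63, 12, 12, 10, 7 bp.

63, 12, 12, 10, 7 bp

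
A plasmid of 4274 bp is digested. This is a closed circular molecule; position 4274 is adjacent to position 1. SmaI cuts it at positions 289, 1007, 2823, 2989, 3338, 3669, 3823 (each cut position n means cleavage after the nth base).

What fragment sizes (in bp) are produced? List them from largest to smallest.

1816, 740, 718, 349, 331, 166, 154 bp

Circular molecule, 7 cuts → 7 fragments:
  1007 − 289 = 718 bp
  2823 − 1007 = 1816 bp
  2989 − 2823 = 166 bp
  3338 − 2989 = 349 bp
  3669 − 3338 = 331 bp
  3823 − 3669 = 154 bp
  wrap: 4274 − 3823 + 289 = 740 bp
Sorted largest to smallest: 1816, 740, 718, 349, 331, 166, 154 bp.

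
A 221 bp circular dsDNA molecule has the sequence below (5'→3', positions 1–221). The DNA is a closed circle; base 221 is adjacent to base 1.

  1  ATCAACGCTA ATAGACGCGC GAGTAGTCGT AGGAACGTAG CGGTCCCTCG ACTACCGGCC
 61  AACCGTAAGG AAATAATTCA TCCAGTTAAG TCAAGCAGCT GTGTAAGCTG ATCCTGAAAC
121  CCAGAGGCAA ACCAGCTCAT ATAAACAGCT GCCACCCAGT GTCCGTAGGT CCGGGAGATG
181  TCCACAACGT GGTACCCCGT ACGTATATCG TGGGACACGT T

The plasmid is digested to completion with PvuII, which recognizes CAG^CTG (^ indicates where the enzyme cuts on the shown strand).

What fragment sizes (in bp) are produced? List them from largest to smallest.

171, 50 bp

PvuII sites (CAGCTG) start at positions 96, 146.
PvuII cuts after base 3 of each site, so after positions 98, 148.
Circular molecule, 2 cuts → 2 fragments:
  99–148 → 50 bp
  149–221 then 1–98 → 73 + 98 = 171 bp
Sorted largest to smallest: 171, 50 bp.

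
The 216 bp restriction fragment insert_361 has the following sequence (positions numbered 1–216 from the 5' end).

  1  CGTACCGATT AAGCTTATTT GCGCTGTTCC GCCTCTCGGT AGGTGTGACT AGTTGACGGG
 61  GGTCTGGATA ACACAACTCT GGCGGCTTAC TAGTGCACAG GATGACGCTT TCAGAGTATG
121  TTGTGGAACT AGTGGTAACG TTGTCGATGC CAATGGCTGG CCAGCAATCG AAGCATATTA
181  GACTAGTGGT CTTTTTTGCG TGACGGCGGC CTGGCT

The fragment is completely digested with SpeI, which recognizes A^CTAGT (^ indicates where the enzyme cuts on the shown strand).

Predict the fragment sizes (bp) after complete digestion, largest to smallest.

SpeI sites (ACTAGT) start at positions 48, 89, 128, 182.
SpeI cuts after the first base of each site, so after positions 48, 89, 128, 182.
Linear molecule, 4 cuts → 5 fragments:
  1–48 → 48 bp
  49–89 → 41 bp
  90–128 → 39 bp
  129–182 → 54 bp
  183–216 → 34 bp
Sorted largest to smallest: 54, 48, 41, 39, 34 bp.

54, 48, 41, 39, 34 bp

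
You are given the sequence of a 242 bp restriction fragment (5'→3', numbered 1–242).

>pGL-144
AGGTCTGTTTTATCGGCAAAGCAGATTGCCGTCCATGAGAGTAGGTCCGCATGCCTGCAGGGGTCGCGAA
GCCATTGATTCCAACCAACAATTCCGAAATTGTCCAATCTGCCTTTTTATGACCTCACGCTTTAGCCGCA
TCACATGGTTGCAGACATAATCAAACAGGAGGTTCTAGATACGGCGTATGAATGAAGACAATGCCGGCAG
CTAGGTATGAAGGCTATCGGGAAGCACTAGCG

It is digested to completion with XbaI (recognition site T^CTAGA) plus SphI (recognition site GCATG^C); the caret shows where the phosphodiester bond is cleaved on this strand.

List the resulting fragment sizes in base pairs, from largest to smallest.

121, 68, 53 bp

The XbaI site (TCTAGA) starts at position 174.
XbaI cuts after the first base of each site, so after position 174.
The SphI site (GCATGC) starts at position 49.
SphI cuts after base 5 of each site (before the last base), so after position 53.
Combined cut positions: 53, 174.
Linear molecule, 2 cuts → 3 fragments:
  1–53 → 53 bp
  54–174 → 121 bp
  175–242 → 68 bp
Sorted largest to smallest: 121, 68, 53 bp.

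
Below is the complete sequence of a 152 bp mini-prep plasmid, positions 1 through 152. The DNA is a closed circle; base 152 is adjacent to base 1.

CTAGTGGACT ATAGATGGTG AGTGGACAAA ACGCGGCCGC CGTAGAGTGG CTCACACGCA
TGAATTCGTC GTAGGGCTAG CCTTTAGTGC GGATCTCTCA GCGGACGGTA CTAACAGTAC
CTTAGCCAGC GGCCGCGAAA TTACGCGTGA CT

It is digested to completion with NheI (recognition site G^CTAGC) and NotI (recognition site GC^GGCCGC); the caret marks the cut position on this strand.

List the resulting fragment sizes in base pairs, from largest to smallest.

56, 54, 42 bp

The NheI site (GCTAGC) starts at position 76.
NheI cuts after the first base of each site, so after position 76.
NotI sites (GCGGCCGC) start at positions 33, 129.
NotI cuts after base 2 of each site, so after positions 34, 130.
Combined cut positions: 34, 76, 130.
Circular molecule, 3 cuts → 3 fragments:
  35–76 → 42 bp
  77–130 → 54 bp
  131–152 then 1–34 → 22 + 34 = 56 bp
Sorted largest to smallest: 56, 54, 42 bp.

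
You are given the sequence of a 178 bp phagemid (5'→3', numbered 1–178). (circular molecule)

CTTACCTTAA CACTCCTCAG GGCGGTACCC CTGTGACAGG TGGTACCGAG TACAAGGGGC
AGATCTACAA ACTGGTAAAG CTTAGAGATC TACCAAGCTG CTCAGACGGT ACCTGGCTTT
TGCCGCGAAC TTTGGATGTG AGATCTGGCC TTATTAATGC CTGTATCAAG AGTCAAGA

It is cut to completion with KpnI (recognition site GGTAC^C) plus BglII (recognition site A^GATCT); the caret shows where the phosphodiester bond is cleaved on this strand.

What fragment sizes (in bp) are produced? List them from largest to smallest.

65, 29, 26, 25, 18, 15 bp

KpnI sites (GGTACC) start at positions 24, 42, 108.
KpnI cuts after base 5 of each site (before the last base), so after positions 28, 46, 112.
BglII sites (AGATCT) start at positions 61, 86, 141.
BglII cuts after the first base of each site, so after positions 61, 86, 141.
Combined cut positions: 28, 46, 61, 86, 112, 141.
Circular molecule, 6 cuts → 6 fragments:
  29–46 → 18 bp
  47–61 → 15 bp
  62–86 → 25 bp
  87–112 → 26 bp
  113–141 → 29 bp
  142–178 then 1–28 → 37 + 28 = 65 bp
Sorted largest to smallest: 65, 29, 26, 25, 18, 15 bp.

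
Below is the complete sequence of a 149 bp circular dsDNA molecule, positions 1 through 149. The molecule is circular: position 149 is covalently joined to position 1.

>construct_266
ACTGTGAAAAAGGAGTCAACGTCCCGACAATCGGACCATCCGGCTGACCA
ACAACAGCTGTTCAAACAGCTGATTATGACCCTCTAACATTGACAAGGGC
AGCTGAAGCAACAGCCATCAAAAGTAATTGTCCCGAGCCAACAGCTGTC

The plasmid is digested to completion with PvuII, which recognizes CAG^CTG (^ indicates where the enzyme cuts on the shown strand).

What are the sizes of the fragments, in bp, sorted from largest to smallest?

62, 42, 33, 12 bp

PvuII sites (CAGCTG) start at positions 55, 67, 100, 142.
PvuII cuts after base 3 of each site, so after positions 57, 69, 102, 144.
Circular molecule, 4 cuts → 4 fragments:
  58–69 → 12 bp
  70–102 → 33 bp
  103–144 → 42 bp
  145–149 then 1–57 → 5 + 57 = 62 bp
Sorted largest to smallest: 62, 42, 33, 12 bp.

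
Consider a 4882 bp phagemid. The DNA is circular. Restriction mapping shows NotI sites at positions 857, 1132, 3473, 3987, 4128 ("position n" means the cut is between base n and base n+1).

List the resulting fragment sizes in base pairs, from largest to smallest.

2341, 1611, 514, 275, 141 bp

Circular molecule, 5 cuts → 5 fragments:
  1132 − 857 = 275 bp
  3473 − 1132 = 2341 bp
  3987 − 3473 = 514 bp
  4128 − 3987 = 141 bp
  wrap: 4882 − 4128 + 857 = 1611 bp
Sorted largest to smallest: 2341, 1611, 514, 275, 141 bp.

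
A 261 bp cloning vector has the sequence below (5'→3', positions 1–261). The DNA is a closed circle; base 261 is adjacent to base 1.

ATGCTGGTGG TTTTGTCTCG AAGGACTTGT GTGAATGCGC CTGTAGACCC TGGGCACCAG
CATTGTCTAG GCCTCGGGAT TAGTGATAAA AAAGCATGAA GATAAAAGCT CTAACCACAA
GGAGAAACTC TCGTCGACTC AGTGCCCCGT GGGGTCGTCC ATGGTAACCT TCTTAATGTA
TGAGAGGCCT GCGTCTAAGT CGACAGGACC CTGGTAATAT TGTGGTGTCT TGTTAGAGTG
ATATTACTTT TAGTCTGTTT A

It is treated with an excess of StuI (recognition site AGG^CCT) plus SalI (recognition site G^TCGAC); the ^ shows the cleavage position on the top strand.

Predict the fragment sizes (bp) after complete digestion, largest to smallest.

133, 62, 54, 12 bp

StuI sites (AGGCCT) start at positions 69, 185.
StuI cuts after base 3 of each site, so after positions 71, 187.
SalI sites (GTCGAC) start at positions 133, 199.
SalI cuts after the first base of each site, so after positions 133, 199.
Combined cut positions: 71, 133, 187, 199.
Circular molecule, 4 cuts → 4 fragments:
  72–133 → 62 bp
  134–187 → 54 bp
  188–199 → 12 bp
  200–261 then 1–71 → 62 + 71 = 133 bp
Sorted largest to smallest: 133, 62, 54, 12 bp.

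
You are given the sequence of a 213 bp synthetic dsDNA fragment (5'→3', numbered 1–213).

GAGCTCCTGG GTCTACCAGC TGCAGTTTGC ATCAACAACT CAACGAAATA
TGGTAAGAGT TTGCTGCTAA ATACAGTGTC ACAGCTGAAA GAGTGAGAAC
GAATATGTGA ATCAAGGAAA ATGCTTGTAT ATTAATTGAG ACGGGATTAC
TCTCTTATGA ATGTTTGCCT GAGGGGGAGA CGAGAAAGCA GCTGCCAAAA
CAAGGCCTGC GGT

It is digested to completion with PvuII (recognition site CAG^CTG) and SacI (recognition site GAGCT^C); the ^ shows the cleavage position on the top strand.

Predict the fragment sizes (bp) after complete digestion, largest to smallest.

PvuII sites (CAGCTG) start at positions 17, 82, 189.
PvuII cuts after base 3 of each site, so after positions 19, 84, 191.
The SacI site (GAGCTC) starts at position 1.
SacI cuts after base 5 of each site (before the last base), so after position 5.
Combined cut positions: 5, 19, 84, 191.
Linear molecule, 4 cuts → 5 fragments:
  1–5 → 5 bp
  6–19 → 14 bp
  20–84 → 65 bp
  85–191 → 107 bp
  192–213 → 22 bp
Sorted largest to smallest: 107, 65, 22, 14, 5 bp.

107, 65, 22, 14, 5 bp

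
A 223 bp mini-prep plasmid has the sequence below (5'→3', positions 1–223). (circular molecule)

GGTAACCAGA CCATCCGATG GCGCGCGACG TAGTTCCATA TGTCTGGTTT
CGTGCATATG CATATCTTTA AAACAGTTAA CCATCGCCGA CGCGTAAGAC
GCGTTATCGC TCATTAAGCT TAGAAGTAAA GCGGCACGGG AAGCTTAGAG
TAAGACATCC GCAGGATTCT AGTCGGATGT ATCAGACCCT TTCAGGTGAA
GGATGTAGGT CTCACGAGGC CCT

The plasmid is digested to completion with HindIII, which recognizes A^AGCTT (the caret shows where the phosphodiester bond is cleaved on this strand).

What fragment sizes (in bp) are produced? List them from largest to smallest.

198, 25 bp

HindIII sites (AAGCTT) start at positions 116, 141.
HindIII cuts after the first base of each site, so after positions 116, 141.
Circular molecule, 2 cuts → 2 fragments:
  117–141 → 25 bp
  142–223 then 1–116 → 82 + 116 = 198 bp
Sorted largest to smallest: 198, 25 bp.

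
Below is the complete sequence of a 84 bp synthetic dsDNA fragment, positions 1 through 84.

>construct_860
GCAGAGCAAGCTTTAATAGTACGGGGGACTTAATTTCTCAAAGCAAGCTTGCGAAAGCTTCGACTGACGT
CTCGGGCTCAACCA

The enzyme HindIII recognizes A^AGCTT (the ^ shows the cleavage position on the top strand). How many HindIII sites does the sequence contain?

AAGCTT occurs starting at positions 8, 45, 55.
HindIII cuts at 3 sites.

3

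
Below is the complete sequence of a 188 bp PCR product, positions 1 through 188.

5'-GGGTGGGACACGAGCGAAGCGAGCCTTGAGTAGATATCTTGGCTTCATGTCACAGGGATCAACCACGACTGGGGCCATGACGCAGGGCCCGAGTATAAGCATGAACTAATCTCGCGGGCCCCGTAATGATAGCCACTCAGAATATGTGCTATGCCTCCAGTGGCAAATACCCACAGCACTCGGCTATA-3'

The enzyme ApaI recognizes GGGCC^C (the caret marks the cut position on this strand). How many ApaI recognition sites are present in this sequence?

2

GGGCCC occurs starting at positions 85, 116.
ApaI cuts at 2 sites.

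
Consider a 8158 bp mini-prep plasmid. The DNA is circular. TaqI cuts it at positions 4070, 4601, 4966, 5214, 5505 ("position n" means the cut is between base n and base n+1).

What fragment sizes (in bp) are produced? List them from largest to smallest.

Circular molecule, 5 cuts → 5 fragments:
  4601 − 4070 = 531 bp
  4966 − 4601 = 365 bp
  5214 − 4966 = 248 bp
  5505 − 5214 = 291 bp
  wrap: 8158 − 5505 + 4070 = 6723 bp
Sorted largest to smallest: 6723, 531, 365, 291, 248 bp.

6723, 531, 365, 291, 248 bp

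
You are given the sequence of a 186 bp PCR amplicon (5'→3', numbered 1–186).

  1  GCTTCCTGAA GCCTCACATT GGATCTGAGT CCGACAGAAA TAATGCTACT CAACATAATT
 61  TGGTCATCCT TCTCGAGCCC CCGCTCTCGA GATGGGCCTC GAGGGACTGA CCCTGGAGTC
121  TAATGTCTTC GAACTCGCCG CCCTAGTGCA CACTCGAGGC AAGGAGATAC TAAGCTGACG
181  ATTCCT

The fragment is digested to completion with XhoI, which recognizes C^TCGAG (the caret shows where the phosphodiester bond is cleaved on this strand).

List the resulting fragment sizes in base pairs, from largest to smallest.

72, 55, 33, 14, 12 bp

XhoI sites (CTCGAG) start at positions 72, 86, 98, 153.
XhoI cuts after the first base of each site, so after positions 72, 86, 98, 153.
Linear molecule, 4 cuts → 5 fragments:
  1–72 → 72 bp
  73–86 → 14 bp
  87–98 → 12 bp
  99–153 → 55 bp
  154–186 → 33 bp
Sorted largest to smallest: 72, 55, 33, 14, 12 bp.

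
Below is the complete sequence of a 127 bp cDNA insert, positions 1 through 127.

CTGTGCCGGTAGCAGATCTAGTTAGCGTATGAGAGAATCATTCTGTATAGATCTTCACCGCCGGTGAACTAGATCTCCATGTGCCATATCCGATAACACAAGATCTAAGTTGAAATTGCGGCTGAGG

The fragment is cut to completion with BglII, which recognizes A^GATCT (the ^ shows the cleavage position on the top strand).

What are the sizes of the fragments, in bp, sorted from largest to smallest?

BglII sites (AGATCT) start at positions 14, 49, 71, 101.
BglII cuts after the first base of each site, so after positions 14, 49, 71, 101.
Linear molecule, 4 cuts → 5 fragments:
  1–14 → 14 bp
  15–49 → 35 bp
  50–71 → 22 bp
  72–101 → 30 bp
  102–127 → 26 bp
Sorted largest to smallest: 35, 30, 26, 22, 14 bp.

35, 30, 26, 22, 14 bp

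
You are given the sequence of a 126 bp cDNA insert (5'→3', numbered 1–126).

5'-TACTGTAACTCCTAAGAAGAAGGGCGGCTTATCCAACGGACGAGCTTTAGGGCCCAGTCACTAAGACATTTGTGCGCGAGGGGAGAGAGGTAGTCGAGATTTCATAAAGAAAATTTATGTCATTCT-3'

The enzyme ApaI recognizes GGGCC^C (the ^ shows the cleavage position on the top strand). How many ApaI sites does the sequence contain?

1

GGGCCC occurs starting at position 50.
ApaI cuts at 1 site.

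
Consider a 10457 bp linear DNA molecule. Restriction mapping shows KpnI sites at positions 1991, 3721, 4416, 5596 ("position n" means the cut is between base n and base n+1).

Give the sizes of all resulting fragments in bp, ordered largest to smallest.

Linear molecule, 4 cuts → 5 fragments:
  1991 − 0 = 1991 bp
  3721 − 1991 = 1730 bp
  4416 − 3721 = 695 bp
  5596 − 4416 = 1180 bp
  10457 − 5596 = 4861 bp
Sorted largest to smallest: 4861, 1991, 1730, 1180, 695 bp.

4861, 1991, 1730, 1180, 695 bp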